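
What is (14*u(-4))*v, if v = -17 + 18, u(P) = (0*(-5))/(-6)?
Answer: 0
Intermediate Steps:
u(P) = 0 (u(P) = 0*(-⅙) = 0)
v = 1
(14*u(-4))*v = (14*0)*1 = 0*1 = 0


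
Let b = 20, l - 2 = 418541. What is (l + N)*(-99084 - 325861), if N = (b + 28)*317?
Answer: -184323718255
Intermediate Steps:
l = 418543 (l = 2 + 418541 = 418543)
N = 15216 (N = (20 + 28)*317 = 48*317 = 15216)
(l + N)*(-99084 - 325861) = (418543 + 15216)*(-99084 - 325861) = 433759*(-424945) = -184323718255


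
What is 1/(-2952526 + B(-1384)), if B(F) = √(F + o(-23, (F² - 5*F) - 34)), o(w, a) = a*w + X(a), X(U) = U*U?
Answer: -86839/147707506793 - √3695354549714/5022055230962 ≈ -9.7069e-7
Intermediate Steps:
X(U) = U²
o(w, a) = a² + a*w (o(w, a) = a*w + a² = a² + a*w)
B(F) = √(F + (-57 + F² - 5*F)*(-34 + F² - 5*F)) (B(F) = √(F + ((F² - 5*F) - 34)*(((F² - 5*F) - 34) - 23)) = √(F + (-34 + F² - 5*F)*((-34 + F² - 5*F) - 23)) = √(F + (-34 + F² - 5*F)*(-57 + F² - 5*F)) = √(F + (-57 + F² - 5*F)*(-34 + F² - 5*F)))
1/(-2952526 + B(-1384)) = 1/(-2952526 + √(1938 + (-1384)⁴ - 66*(-1384)² - 10*(-1384)³ + 456*(-1384))) = 1/(-2952526 + √(1938 + 3668971687936 - 66*1915456 - 10*(-2650991104) - 631104)) = 1/(-2952526 + √(1938 + 3668971687936 - 126420096 + 26509911040 - 631104)) = 1/(-2952526 + √3695354549714)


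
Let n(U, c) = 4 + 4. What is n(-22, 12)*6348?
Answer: 50784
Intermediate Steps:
n(U, c) = 8
n(-22, 12)*6348 = 8*6348 = 50784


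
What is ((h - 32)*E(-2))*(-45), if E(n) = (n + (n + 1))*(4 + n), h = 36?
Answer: 1080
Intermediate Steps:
E(n) = (1 + 2*n)*(4 + n) (E(n) = (n + (1 + n))*(4 + n) = (1 + 2*n)*(4 + n))
((h - 32)*E(-2))*(-45) = ((36 - 32)*(4 + 2*(-2)² + 9*(-2)))*(-45) = (4*(4 + 2*4 - 18))*(-45) = (4*(4 + 8 - 18))*(-45) = (4*(-6))*(-45) = -24*(-45) = 1080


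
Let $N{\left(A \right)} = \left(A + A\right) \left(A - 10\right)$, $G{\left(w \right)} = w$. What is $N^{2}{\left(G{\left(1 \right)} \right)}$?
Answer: $324$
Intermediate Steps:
$N{\left(A \right)} = 2 A \left(-10 + A\right)$
$N^{2}{\left(G{\left(1 \right)} \right)} = \left(2 \cdot 1 \left(-10 + 1\right)\right)^{2} = \left(2 \cdot 1 \left(-9\right)\right)^{2} = \left(-18\right)^{2} = 324$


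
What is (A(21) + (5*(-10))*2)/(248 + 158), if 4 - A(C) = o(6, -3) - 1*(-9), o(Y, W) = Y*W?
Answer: -3/14 ≈ -0.21429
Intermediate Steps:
o(Y, W) = W*Y
A(C) = 13 (A(C) = 4 - (-3*6 - 1*(-9)) = 4 - (-18 + 9) = 4 - 1*(-9) = 4 + 9 = 13)
(A(21) + (5*(-10))*2)/(248 + 158) = (13 + (5*(-10))*2)/(248 + 158) = (13 - 50*2)/406 = (13 - 100)*(1/406) = -87*1/406 = -3/14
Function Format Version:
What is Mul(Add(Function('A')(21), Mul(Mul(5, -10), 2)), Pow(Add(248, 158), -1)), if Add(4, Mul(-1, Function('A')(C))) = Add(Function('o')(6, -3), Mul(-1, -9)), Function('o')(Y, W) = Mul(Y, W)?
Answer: Rational(-3, 14) ≈ -0.21429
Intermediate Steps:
Function('o')(Y, W) = Mul(W, Y)
Function('A')(C) = 13 (Function('A')(C) = Add(4, Mul(-1, Add(Mul(-3, 6), Mul(-1, -9)))) = Add(4, Mul(-1, Add(-18, 9))) = Add(4, Mul(-1, -9)) = Add(4, 9) = 13)
Mul(Add(Function('A')(21), Mul(Mul(5, -10), 2)), Pow(Add(248, 158), -1)) = Mul(Add(13, Mul(Mul(5, -10), 2)), Pow(Add(248, 158), -1)) = Mul(Add(13, Mul(-50, 2)), Pow(406, -1)) = Mul(Add(13, -100), Rational(1, 406)) = Mul(-87, Rational(1, 406)) = Rational(-3, 14)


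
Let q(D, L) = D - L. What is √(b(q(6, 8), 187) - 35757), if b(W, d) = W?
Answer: I*√35759 ≈ 189.1*I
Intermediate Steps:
√(b(q(6, 8), 187) - 35757) = √((6 - 1*8) - 35757) = √((6 - 8) - 35757) = √(-2 - 35757) = √(-35759) = I*√35759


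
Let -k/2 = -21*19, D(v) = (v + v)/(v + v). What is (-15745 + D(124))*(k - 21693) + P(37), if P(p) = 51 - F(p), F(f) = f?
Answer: 328970894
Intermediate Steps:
D(v) = 1 (D(v) = (2*v)/((2*v)) = (2*v)*(1/(2*v)) = 1)
k = 798 (k = -(-42)*19 = -2*(-399) = 798)
P(p) = 51 - p
(-15745 + D(124))*(k - 21693) + P(37) = (-15745 + 1)*(798 - 21693) + (51 - 1*37) = -15744*(-20895) + (51 - 37) = 328970880 + 14 = 328970894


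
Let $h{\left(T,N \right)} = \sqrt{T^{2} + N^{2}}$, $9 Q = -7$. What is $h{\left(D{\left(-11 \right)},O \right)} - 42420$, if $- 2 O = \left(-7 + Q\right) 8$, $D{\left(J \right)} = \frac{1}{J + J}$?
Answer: $-42420 + \frac{\sqrt{37945681}}{198} \approx -42389.0$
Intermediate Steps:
$Q = - \frac{7}{9}$ ($Q = \frac{1}{9} \left(-7\right) = - \frac{7}{9} \approx -0.77778$)
$D{\left(J \right)} = \frac{1}{2 J}$
$O = \frac{280}{9}$ ($O = - \frac{\left(-7 - \frac{7}{9}\right) 8}{2} = - \frac{\left(- \frac{70}{9}\right) 8}{2} = \left(- \frac{1}{2}\right) \left(- \frac{560}{9}\right) = \frac{280}{9} \approx 31.111$)
$h{\left(T,N \right)} = \sqrt{N^{2} + T^{2}}$
$h{\left(D{\left(-11 \right)},O \right)} - 42420 = \sqrt{\left(\frac{280}{9}\right)^{2} + \left(\frac{1}{2 \left(-11\right)}\right)^{2}} - 42420 = \sqrt{\frac{78400}{81} + \left(\frac{1}{2} \left(- \frac{1}{11}\right)\right)^{2}} - 42420 = \sqrt{\frac{78400}{81} + \left(- \frac{1}{22}\right)^{2}} - 42420 = \sqrt{\frac{78400}{81} + \frac{1}{484}} - 42420 = \sqrt{\frac{37945681}{39204}} - 42420 = \frac{\sqrt{37945681}}{198} - 42420 = -42420 + \frac{\sqrt{37945681}}{198}$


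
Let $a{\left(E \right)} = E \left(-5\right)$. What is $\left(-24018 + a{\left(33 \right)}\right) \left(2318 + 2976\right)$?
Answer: $-128024802$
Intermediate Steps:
$a{\left(E \right)} = - 5 E$
$\left(-24018 + a{\left(33 \right)}\right) \left(2318 + 2976\right) = \left(-24018 - 165\right) \left(2318 + 2976\right) = \left(-24018 - 165\right) 5294 = \left(-24183\right) 5294 = -128024802$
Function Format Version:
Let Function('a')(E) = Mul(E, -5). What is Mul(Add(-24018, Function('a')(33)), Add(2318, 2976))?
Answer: -128024802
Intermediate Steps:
Function('a')(E) = Mul(-5, E)
Mul(Add(-24018, Function('a')(33)), Add(2318, 2976)) = Mul(Add(-24018, Mul(-5, 33)), Add(2318, 2976)) = Mul(Add(-24018, -165), 5294) = Mul(-24183, 5294) = -128024802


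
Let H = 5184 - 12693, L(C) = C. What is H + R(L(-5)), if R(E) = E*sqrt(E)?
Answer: -7509 - 5*I*sqrt(5) ≈ -7509.0 - 11.18*I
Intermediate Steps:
R(E) = E**(3/2)
H = -7509
H + R(L(-5)) = -7509 + (-5)**(3/2) = -7509 - 5*I*sqrt(5)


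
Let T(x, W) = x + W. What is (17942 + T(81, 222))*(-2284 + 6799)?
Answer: 82376175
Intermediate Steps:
T(x, W) = W + x
(17942 + T(81, 222))*(-2284 + 6799) = (17942 + (222 + 81))*(-2284 + 6799) = (17942 + 303)*4515 = 18245*4515 = 82376175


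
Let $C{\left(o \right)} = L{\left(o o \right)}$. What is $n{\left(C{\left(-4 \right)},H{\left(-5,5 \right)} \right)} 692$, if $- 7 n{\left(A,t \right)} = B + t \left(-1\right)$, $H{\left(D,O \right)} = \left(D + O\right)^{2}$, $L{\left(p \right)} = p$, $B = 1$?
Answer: $- \frac{692}{7} \approx -98.857$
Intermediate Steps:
$C{\left(o \right)} = o^{2}$ ($C{\left(o \right)} = o o = o^{2}$)
$n{\left(A,t \right)} = - \frac{1}{7} + \frac{t}{7}$ ($n{\left(A,t \right)} = - \frac{1 + t \left(-1\right)}{7} = - \frac{1 - t}{7} = - \frac{1}{7} + \frac{t}{7}$)
$n{\left(C{\left(-4 \right)},H{\left(-5,5 \right)} \right)} 692 = \left(- \frac{1}{7} + \frac{\left(-5 + 5\right)^{2}}{7}\right) 692 = \left(- \frac{1}{7} + \frac{0^{2}}{7}\right) 692 = \left(- \frac{1}{7} + \frac{1}{7} \cdot 0\right) 692 = \left(- \frac{1}{7} + 0\right) 692 = \left(- \frac{1}{7}\right) 692 = - \frac{692}{7}$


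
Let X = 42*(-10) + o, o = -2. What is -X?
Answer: 422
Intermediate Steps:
X = -422 (X = 42*(-10) - 2 = -420 - 2 = -422)
-X = -1*(-422) = 422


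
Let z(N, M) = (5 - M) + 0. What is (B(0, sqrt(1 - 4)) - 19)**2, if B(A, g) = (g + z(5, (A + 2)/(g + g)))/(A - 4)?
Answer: 19667/48 + 27*I*sqrt(3)/2 ≈ 409.73 + 23.383*I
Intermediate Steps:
z(N, M) = 5 - M
B(A, g) = (5 + g - (2 + A)/(2*g))/(-4 + A) (B(A, g) = (g + (5 - (A + 2)/(g + g)))/(A - 4) = (g + (5 - (2 + A)/(2*g)))/(-4 + A) = (5 + g - (2 + A)/(2*g))/(-4 + A))
(B(0, sqrt(1 - 4)) - 19)**2 = ((-1 - 1/2*0 + sqrt(1 - 4)*(5 + sqrt(1 - 4)))/((sqrt(1 - 4))*(-4 + 0)) - 19)**2 = ((-1 + 0 + sqrt(-3)*(5 + sqrt(-3)))/(sqrt(-3)*(-4)) - 19)**2 = (-1/4*(-1 + 0 + (I*sqrt(3))*(5 + I*sqrt(3)))/(I*sqrt(3)) - 19)**2 = (-I*sqrt(3)/3*(-1/4)*(-1 + 0 + I*sqrt(3)*(5 + I*sqrt(3))) - 19)**2 = (-I*sqrt(3)/3*(-1/4)*(-1 + I*sqrt(3)*(5 + I*sqrt(3))) - 19)**2 = (I*sqrt(3)*(-1 + I*sqrt(3)*(5 + I*sqrt(3)))/12 - 19)**2 = (-19 + I*sqrt(3)*(-1 + I*sqrt(3)*(5 + I*sqrt(3)))/12)**2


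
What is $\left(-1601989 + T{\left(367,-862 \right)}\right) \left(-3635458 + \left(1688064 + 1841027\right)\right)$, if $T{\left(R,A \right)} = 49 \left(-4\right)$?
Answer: $170419611895$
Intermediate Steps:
$T{\left(R,A \right)} = -196$
$\left(-1601989 + T{\left(367,-862 \right)}\right) \left(-3635458 + \left(1688064 + 1841027\right)\right) = \left(-1601989 - 196\right) \left(-3635458 + \left(1688064 + 1841027\right)\right) = - 1602185 \left(-3635458 + 3529091\right) = \left(-1602185\right) \left(-106367\right) = 170419611895$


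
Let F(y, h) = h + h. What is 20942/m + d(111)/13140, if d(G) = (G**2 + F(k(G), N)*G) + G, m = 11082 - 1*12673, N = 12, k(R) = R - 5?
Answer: -565676/47085 ≈ -12.014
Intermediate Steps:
k(R) = -5 + R
F(y, h) = 2*h
m = -1591 (m = 11082 - 12673 = -1591)
d(G) = G**2 + 25*G (d(G) = (G**2 + (2*12)*G) + G = (G**2 + 24*G) + G = G**2 + 25*G)
20942/m + d(111)/13140 = 20942/(-1591) + (111*(25 + 111))/13140 = 20942*(-1/1591) + (111*136)*(1/13140) = -566/43 + 15096*(1/13140) = -566/43 + 1258/1095 = -565676/47085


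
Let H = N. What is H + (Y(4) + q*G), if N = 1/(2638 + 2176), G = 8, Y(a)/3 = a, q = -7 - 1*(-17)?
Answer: 442889/4814 ≈ 92.000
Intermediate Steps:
q = 10 (q = -7 + 17 = 10)
Y(a) = 3*a
N = 1/4814 ≈ 0.00020773
H = 1/4814 ≈ 0.00020773
H + (Y(4) + q*G) = 1/4814 + (3*4 + 10*8) = 1/4814 + (12 + 80) = 1/4814 + 92 = 442889/4814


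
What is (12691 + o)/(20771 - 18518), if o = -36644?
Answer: -23953/2253 ≈ -10.632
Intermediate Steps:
(12691 + o)/(20771 - 18518) = (12691 - 36644)/(20771 - 18518) = -23953/2253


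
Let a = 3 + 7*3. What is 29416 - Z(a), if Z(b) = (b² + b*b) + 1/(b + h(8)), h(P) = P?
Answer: 904447/32 ≈ 28264.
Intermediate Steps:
a = 24 (a = 3 + 21 = 24)
Z(b) = 1/(8 + b) + 2*b² (Z(b) = (b² + b*b) + 1/(b + 8) = (b² + b²) + 1/(8 + b) = 2*b² + 1/(8 + b) = 1/(8 + b) + 2*b²)
29416 - Z(a) = 29416 - (1 + 2*24³ + 16*24²)/(8 + 24) = 29416 - (1 + 2*13824 + 16*576)/32 = 29416 - (1 + 27648 + 9216)/32 = 29416 - 36865/32 = 904447/32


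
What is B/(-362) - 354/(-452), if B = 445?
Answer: -9124/20453 ≈ -0.44610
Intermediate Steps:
B/(-362) - 354/(-452) = 445/(-362) - 354/(-452) = 445*(-1/362) - 354*(-1/452) = -445/362 + 177/226 = -9124/20453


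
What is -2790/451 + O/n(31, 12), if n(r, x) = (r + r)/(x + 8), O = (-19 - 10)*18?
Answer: -2440710/13981 ≈ -174.57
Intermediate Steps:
O = -522 (O = -29*18 = -522)
n(r, x) = 2*r/(8 + x) (n(r, x) = (2*r)/(8 + x) = 2*r/(8 + x))
-2790/451 + O/n(31, 12) = -2790/451 - 522/(2*31/(8 + 12)) = -2790*1/451 - 522/(2*31/20) = -2790/451 - 522/(2*31*(1/20)) = -2790/451 - 522/31/10 = -2790/451 - 522*10/31 = -2790/451 - 5220/31 = -2440710/13981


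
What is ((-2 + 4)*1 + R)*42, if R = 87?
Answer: 3738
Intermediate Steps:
((-2 + 4)*1 + R)*42 = ((-2 + 4)*1 + 87)*42 = (2*1 + 87)*42 = (2 + 87)*42 = 89*42 = 3738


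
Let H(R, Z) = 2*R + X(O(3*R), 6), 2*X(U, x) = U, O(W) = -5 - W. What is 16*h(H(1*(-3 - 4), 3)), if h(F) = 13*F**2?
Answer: 7488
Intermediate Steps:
X(U, x) = U/2
H(R, Z) = -5/2 + R/2 (H(R, Z) = 2*R + (-5 - 3*R)/2 = 2*R + (-5/2 - 3*R/2) = -5/2 + R/2)
16*h(H(1*(-3 - 4), 3)) = 16*(13*(-5/2 + (1*(-3 - 4))/2)**2) = 16*(13*(-5/2 + (1*(-7))/2)**2) = 16*(13*(-5/2 + (1/2)*(-7))**2) = 16*(13*(-5/2 - 7/2)**2) = 16*(13*(-6)**2) = 16*(13*36) = 16*468 = 7488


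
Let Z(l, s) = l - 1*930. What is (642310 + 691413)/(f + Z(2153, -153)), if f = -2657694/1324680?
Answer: 294459363940/269570991 ≈ 1092.3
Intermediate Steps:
Z(l, s) = -930 + l (Z(l, s) = l - 930 = -930 + l)
f = -442949/220780 (f = -2657694*1/1324680 = -442949/220780 ≈ -2.0063)
(642310 + 691413)/(f + Z(2153, -153)) = (642310 + 691413)/(-442949/220780 + (-930 + 2153)) = 1333723/(-442949/220780 + 1223) = 1333723/(269570991/220780) = 1333723*(220780/269570991) = 294459363940/269570991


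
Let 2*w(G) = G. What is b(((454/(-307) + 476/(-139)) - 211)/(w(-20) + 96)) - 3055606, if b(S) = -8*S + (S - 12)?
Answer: -11213680781917/3669878 ≈ -3.0556e+6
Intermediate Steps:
w(G) = G/2
b(S) = -12 - 7*S (b(S) = -8*S + (-12 + S) = -12 - 7*S)
b(((454/(-307) + 476/(-139)) - 211)/(w(-20) + 96)) - 3055606 = (-12 - 7*((454/(-307) + 476/(-139)) - 211)/((½)*(-20) + 96)) - 3055606 = (-12 - 7*((454*(-1/307) + 476*(-1/139)) - 211)/(-10 + 96)) - 3055606 = (-12 - 7*((-454/307 - 476/139) - 211)/86) - 3055606 = (-12 - 7*(-209238/42673 - 211)/86) - 3055606 = (-12 - (-64492687)/(42673*86)) - 3055606 = (-12 - 7*(-9213241/3669878)) - 3055606 = (-12 + 64492687/3669878) - 3055606 = 20454151/3669878 - 3055606 = -11213680781917/3669878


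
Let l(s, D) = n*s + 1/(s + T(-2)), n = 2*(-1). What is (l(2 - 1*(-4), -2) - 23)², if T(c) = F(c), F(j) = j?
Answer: 19321/16 ≈ 1207.6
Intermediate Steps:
T(c) = c
n = -2
l(s, D) = 1/(-2 + s) - 2*s (l(s, D) = -2*s + 1/(s - 2) = -2*s + 1/(-2 + s) = 1/(-2 + s) - 2*s)
(l(2 - 1*(-4), -2) - 23)² = ((1 - 2*(2 - 1*(-4))² + 4*(2 - 1*(-4)))/(-2 + (2 - 1*(-4))) - 23)² = ((1 - 2*(2 + 4)² + 4*(2 + 4))/(-2 + (2 + 4)) - 23)² = ((1 - 2*6² + 4*6)/(-2 + 6) - 23)² = ((1 - 2*36 + 24)/4 - 23)² = ((1 - 72 + 24)/4 - 23)² = ((¼)*(-47) - 23)² = (-47/4 - 23)² = (-139/4)² = 19321/16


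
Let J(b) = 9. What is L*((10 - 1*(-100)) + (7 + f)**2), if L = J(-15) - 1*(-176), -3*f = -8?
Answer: 338735/9 ≈ 37637.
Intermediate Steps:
f = 8/3 (f = -1/3*(-8) = 8/3 ≈ 2.6667)
L = 185 (L = 9 - 1*(-176) = 9 + 176 = 185)
L*((10 - 1*(-100)) + (7 + f)**2) = 185*((10 - 1*(-100)) + (7 + 8/3)**2) = 185*((10 + 100) + (29/3)**2) = 185*(110 + 841/9) = 185*(1831/9) = 338735/9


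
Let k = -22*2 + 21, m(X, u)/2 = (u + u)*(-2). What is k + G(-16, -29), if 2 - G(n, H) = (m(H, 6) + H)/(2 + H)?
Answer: -644/27 ≈ -23.852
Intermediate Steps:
m(X, u) = -8*u (m(X, u) = 2*((u + u)*(-2)) = 2*((2*u)*(-2)) = 2*(-4*u) = -8*u)
G(n, H) = 2 - (-48 + H)/(2 + H) (G(n, H) = 2 - (-8*6 + H)/(2 + H) = 2 - (-48 + H)/(2 + H))
k = -23 (k = -44 + 21 = -23)
k + G(-16, -29) = -23 + (52 - 29)/(2 - 29) = -23 + 23/(-27) = -23 - 1/27*23 = -23 - 23/27 = -644/27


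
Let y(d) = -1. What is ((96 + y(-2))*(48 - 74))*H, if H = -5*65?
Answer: 802750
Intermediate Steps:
H = -325
((96 + y(-2))*(48 - 74))*H = ((96 - 1)*(48 - 74))*(-325) = (95*(-26))*(-325) = -2470*(-325) = 802750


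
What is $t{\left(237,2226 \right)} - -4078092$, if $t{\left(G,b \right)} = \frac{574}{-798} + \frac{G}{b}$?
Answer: $\frac{172478797129}{42294} \approx 4.0781 \cdot 10^{6}$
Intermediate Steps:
$t{\left(G,b \right)} = - \frac{41}{57} + \frac{G}{b}$ ($t{\left(G,b \right)} = 574 \left(- \frac{1}{798}\right) + \frac{G}{b} = - \frac{41}{57} + \frac{G}{b}$)
$t{\left(237,2226 \right)} - -4078092 = \left(- \frac{41}{57} + \frac{237}{2226}\right) - -4078092 = \left(- \frac{41}{57} + 237 \cdot \frac{1}{2226}\right) + 4078092 = \left(- \frac{41}{57} + \frac{79}{742}\right) + 4078092 = - \frac{25919}{42294} + 4078092 = \frac{172478797129}{42294}$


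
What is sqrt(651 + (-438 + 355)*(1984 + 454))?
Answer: I*sqrt(201703) ≈ 449.11*I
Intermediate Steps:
sqrt(651 + (-438 + 355)*(1984 + 454)) = sqrt(651 - 83*2438) = sqrt(651 - 202354) = sqrt(-201703) = I*sqrt(201703)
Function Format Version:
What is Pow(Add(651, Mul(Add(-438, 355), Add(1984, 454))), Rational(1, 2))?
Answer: Mul(I, Pow(201703, Rational(1, 2))) ≈ Mul(449.11, I)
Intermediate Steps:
Pow(Add(651, Mul(Add(-438, 355), Add(1984, 454))), Rational(1, 2)) = Pow(Add(651, Mul(-83, 2438)), Rational(1, 2)) = Pow(Add(651, -202354), Rational(1, 2)) = Pow(-201703, Rational(1, 2)) = Mul(I, Pow(201703, Rational(1, 2)))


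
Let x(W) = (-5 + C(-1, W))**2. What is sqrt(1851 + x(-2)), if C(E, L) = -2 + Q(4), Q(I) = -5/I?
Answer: sqrt(30705)/4 ≈ 43.807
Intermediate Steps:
C(E, L) = -13/4 (C(E, L) = -2 - 5/4 = -13/4)
x(W) = 1089/16 (x(W) = (-5 - 13/4)**2 = (-33/4)**2 = 1089/16)
sqrt(1851 + x(-2)) = sqrt(1851 + 1089/16) = sqrt(30705/16) = sqrt(30705)/4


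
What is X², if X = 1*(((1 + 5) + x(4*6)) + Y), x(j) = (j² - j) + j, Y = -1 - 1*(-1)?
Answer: 338724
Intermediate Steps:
Y = 0 (Y = -1 + 1 = 0)
x(j) = j²
X = 582 (X = 1*(((1 + 5) + (4*6)²) + 0) = 1*((6 + 24²) + 0) = 1*((6 + 576) + 0) = 1*(582 + 0) = 1*582 = 582)
X² = 582² = 338724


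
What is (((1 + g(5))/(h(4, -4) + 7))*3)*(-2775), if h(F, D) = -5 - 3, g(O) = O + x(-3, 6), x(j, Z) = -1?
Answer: 41625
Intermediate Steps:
g(O) = -1 + O (g(O) = O - 1 = -1 + O)
h(F, D) = -8
(((1 + g(5))/(h(4, -4) + 7))*3)*(-2775) = (((1 + (-1 + 5))/(-8 + 7))*3)*(-2775) = (((1 + 4)/(-1))*3)*(-2775) = ((5*(-1))*3)*(-2775) = -5*3*(-2775) = -15*(-2775) = 41625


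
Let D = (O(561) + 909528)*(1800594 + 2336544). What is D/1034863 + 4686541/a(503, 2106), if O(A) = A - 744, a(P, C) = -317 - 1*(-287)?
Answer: 108012644759417/31045890 ≈ 3.4791e+6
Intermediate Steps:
a(P, C) = -30 (a(P, C) = -317 + 287 = -30)
O(A) = -744 + A
D = 3762085754610 (D = ((-744 + 561) + 909528)*(1800594 + 2336544) = (-183 + 909528)*4137138 = 909345*4137138 = 3762085754610)
D/1034863 + 4686541/a(503, 2106) = 3762085754610/1034863 + 4686541/(-30) = 3762085754610*(1/1034863) + 4686541*(-1/30) = 3762085754610/1034863 - 4686541/30 = 108012644759417/31045890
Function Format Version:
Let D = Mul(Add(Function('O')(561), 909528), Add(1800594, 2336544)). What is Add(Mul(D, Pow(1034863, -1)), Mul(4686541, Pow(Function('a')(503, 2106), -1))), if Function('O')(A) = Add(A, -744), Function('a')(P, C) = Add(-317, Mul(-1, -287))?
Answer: Rational(108012644759417, 31045890) ≈ 3.4791e+6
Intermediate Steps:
Function('a')(P, C) = -30 (Function('a')(P, C) = Add(-317, 287) = -30)
Function('O')(A) = Add(-744, A)
D = 3762085754610 (D = Mul(Add(Add(-744, 561), 909528), Add(1800594, 2336544)) = Mul(Add(-183, 909528), 4137138) = Mul(909345, 4137138) = 3762085754610)
Add(Mul(D, Pow(1034863, -1)), Mul(4686541, Pow(Function('a')(503, 2106), -1))) = Add(Mul(3762085754610, Pow(1034863, -1)), Mul(4686541, Pow(-30, -1))) = Add(Mul(3762085754610, Rational(1, 1034863)), Mul(4686541, Rational(-1, 30))) = Add(Rational(3762085754610, 1034863), Rational(-4686541, 30)) = Rational(108012644759417, 31045890)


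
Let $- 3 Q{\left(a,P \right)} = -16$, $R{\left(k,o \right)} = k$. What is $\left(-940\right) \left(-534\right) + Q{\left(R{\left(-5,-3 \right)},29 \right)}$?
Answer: $\frac{1505896}{3} \approx 5.0197 \cdot 10^{5}$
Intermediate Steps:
$Q{\left(a,P \right)} = \frac{16}{3}$ ($Q{\left(a,P \right)} = \left(- \frac{1}{3}\right) \left(-16\right) = \frac{16}{3}$)
$\left(-940\right) \left(-534\right) + Q{\left(R{\left(-5,-3 \right)},29 \right)} = \left(-940\right) \left(-534\right) + \frac{16}{3} = 501960 + \frac{16}{3} = \frac{1505896}{3}$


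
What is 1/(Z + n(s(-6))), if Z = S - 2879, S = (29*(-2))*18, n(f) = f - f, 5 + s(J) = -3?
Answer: -1/3923 ≈ -0.00025491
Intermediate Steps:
s(J) = -8 (s(J) = -5 - 3 = -8)
n(f) = 0
S = -1044 (S = -58*18 = -1044)
Z = -3923 (Z = -1044 - 2879 = -3923)
1/(Z + n(s(-6))) = 1/(-3923 + 0) = 1/(-3923) = -1/3923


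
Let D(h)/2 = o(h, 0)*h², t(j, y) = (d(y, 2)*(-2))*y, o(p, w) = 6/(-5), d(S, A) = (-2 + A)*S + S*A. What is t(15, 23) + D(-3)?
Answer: -10688/5 ≈ -2137.6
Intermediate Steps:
d(S, A) = A*S + S*(-2 + A) (d(S, A) = S*(-2 + A) + A*S = A*S + S*(-2 + A))
o(p, w) = -6/5 (o(p, w) = 6*(-⅕) = -6/5)
t(j, y) = -4*y² (t(j, y) = ((2*y*(-1 + 2))*(-2))*y = ((2*y*1)*(-2))*y = ((2*y)*(-2))*y = (-4*y)*y = -4*y²)
D(h) = -12*h²/5 (D(h) = 2*(-6*h²/5) = -12*h²/5)
t(15, 23) + D(-3) = -4*23² - 12/5*(-3)² = -4*529 - 12/5*9 = -2116 - 108/5 = -10688/5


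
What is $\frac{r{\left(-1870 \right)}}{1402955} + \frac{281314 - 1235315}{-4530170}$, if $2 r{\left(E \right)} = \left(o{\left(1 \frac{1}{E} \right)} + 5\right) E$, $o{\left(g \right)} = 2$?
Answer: $\frac{261754102061}{1271124930470} \approx 0.20592$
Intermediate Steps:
$r{\left(E \right)} = \frac{7 E}{2}$ ($r{\left(E \right)} = \frac{\left(2 + 5\right) E}{2} = \frac{7 E}{2}$)
$\frac{r{\left(-1870 \right)}}{1402955} + \frac{281314 - 1235315}{-4530170} = \frac{\frac{7}{2} \left(-1870\right)}{1402955} + \frac{281314 - 1235315}{-4530170} = \left(-6545\right) \frac{1}{1402955} + \left(281314 - 1235315\right) \left(- \frac{1}{4530170}\right) = - \frac{1309}{280591} - - \frac{954001}{4530170} = - \frac{1309}{280591} + \frac{954001}{4530170} = \frac{261754102061}{1271124930470}$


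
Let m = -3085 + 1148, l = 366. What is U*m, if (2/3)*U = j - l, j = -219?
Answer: 3399435/2 ≈ 1.6997e+6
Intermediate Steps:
m = -1937
U = -1755/2 (U = 3*(-219 - 1*366)/2 = 3*(-219 - 366)/2 = (3/2)*(-585) = -1755/2 ≈ -877.50)
U*m = -1755/2*(-1937) = 3399435/2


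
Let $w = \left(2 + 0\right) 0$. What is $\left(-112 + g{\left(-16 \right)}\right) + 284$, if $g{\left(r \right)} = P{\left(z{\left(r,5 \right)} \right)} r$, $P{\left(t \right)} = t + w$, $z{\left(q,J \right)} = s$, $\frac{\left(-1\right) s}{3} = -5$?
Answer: $-68$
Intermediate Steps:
$s = 15$ ($s = \left(-3\right) \left(-5\right) = 15$)
$z{\left(q,J \right)} = 15$
$w = 0$ ($w = 2 \cdot 0 = 0$)
$P{\left(t \right)} = t$ ($P{\left(t \right)} = t + 0 = t$)
$g{\left(r \right)} = 15 r$
$\left(-112 + g{\left(-16 \right)}\right) + 284 = \left(-112 + 15 \left(-16\right)\right) + 284 = \left(-112 - 240\right) + 284 = -352 + 284 = -68$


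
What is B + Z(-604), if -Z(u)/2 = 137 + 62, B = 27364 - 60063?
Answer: -33097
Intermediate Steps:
B = -32699
Z(u) = -398 (Z(u) = -2*(137 + 62) = -2*199 = -398)
B + Z(-604) = -32699 - 398 = -33097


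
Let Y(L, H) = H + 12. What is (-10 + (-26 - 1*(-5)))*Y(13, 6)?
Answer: -558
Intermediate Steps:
Y(L, H) = 12 + H
(-10 + (-26 - 1*(-5)))*Y(13, 6) = (-10 + (-26 - 1*(-5)))*(12 + 6) = (-10 + (-26 + 5))*18 = (-10 - 21)*18 = -31*18 = -558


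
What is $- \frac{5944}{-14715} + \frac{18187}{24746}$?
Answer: $\frac{414711929}{364137390} \approx 1.1389$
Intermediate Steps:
$- \frac{5944}{-14715} + \frac{18187}{24746} = \left(-5944\right) \left(- \frac{1}{14715}\right) + 18187 \cdot \frac{1}{24746} = \frac{5944}{14715} + \frac{18187}{24746} = \frac{414711929}{364137390}$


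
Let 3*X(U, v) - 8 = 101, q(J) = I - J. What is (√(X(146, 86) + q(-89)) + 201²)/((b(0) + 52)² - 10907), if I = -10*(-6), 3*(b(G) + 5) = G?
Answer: -40401/8698 - √417/13047 ≈ -4.6464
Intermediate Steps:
b(G) = -5 + G/3
I = 60
q(J) = 60 - J
X(U, v) = 109/3 (X(U, v) = 8/3 + (⅓)*101 = 8/3 + 101/3 = 109/3)
(√(X(146, 86) + q(-89)) + 201²)/((b(0) + 52)² - 10907) = (√(109/3 + (60 - 1*(-89))) + 201²)/(((-5 + (⅓)*0) + 52)² - 10907) = (√(109/3 + (60 + 89)) + 40401)/(((-5 + 0) + 52)² - 10907) = (√(109/3 + 149) + 40401)/((-5 + 52)² - 10907) = (√(556/3) + 40401)/(47² - 10907) = (2*√417/3 + 40401)/(2209 - 10907) = (40401 + 2*√417/3)/(-8698) = (40401 + 2*√417/3)*(-1/8698) = -40401/8698 - √417/13047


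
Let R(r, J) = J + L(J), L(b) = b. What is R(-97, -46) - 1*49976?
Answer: -50068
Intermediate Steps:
R(r, J) = 2*J (R(r, J) = J + J = 2*J)
R(-97, -46) - 1*49976 = 2*(-46) - 1*49976 = -92 - 49976 = -50068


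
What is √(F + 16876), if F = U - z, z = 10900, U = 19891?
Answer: √25867 ≈ 160.83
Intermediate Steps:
F = 8991 (F = 19891 - 1*10900 = 19891 - 10900 = 8991)
√(F + 16876) = √(8991 + 16876) = √25867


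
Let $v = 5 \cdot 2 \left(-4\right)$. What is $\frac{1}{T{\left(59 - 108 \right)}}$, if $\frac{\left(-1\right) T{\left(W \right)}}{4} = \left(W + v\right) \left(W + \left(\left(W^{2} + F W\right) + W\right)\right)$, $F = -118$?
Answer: $\frac{1}{2878260} \approx 3.4743 \cdot 10^{-7}$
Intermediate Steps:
$v = -40$ ($v = 10 \left(-4\right) = -40$)
$T{\left(W \right)} = - 4 \left(-40 + W\right) \left(W^{2} - 116 W\right)$ ($T{\left(W \right)} = - 4 \left(W - 40\right) \left(W + \left(\left(W^{2} - 118 W\right) + W\right)\right) = - 4 \left(-40 + W\right) \left(W + \left(W^{2} - 117 W\right)\right) = - 4 \left(-40 + W\right) \left(W^{2} - 116 W\right)$)
$\frac{1}{T{\left(59 - 108 \right)}} = \frac{1}{4 \left(59 - 108\right) \left(-4640 - \left(59 - 108\right)^{2} + 156 \left(59 - 108\right)\right)} = \frac{1}{4 \left(-49\right) \left(-4640 - \left(-49\right)^{2} + 156 \left(-49\right)\right)} = \frac{1}{4 \left(-49\right) \left(-4640 - 2401 - 7644\right)} = \frac{1}{4 \left(-49\right) \left(-14685\right)} = \frac{1}{2878260}$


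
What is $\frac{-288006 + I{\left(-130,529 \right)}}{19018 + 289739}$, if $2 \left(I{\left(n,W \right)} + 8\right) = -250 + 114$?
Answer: $- \frac{288082}{308757} \approx -0.93304$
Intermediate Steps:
$I{\left(n,W \right)} = -76$ ($I{\left(n,W \right)} = -8 + \frac{-250 + 114}{2} = -8 + \frac{1}{2} \left(-136\right) = -8 - 68 = -76$)
$\frac{-288006 + I{\left(-130,529 \right)}}{19018 + 289739} = \frac{-288006 - 76}{19018 + 289739} = - \frac{288082}{308757}$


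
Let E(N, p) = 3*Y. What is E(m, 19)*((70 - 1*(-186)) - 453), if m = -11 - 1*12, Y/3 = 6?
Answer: -10638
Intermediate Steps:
Y = 18 (Y = 3*6 = 18)
m = -23 (m = -11 - 12 = -23)
E(N, p) = 54 (E(N, p) = 3*18 = 54)
E(m, 19)*((70 - 1*(-186)) - 453) = 54*((70 - 1*(-186)) - 453) = 54*((70 + 186) - 453) = 54*(256 - 453) = 54*(-197) = -10638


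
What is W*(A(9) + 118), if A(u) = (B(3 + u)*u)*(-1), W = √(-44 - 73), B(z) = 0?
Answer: 354*I*√13 ≈ 1276.4*I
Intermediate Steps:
W = 3*I*√13 (W = √(-117) = 3*I*√13 ≈ 10.817*I)
A(u) = 0 (A(u) = (0*u)*(-1) = 0*(-1) = 0)
W*(A(9) + 118) = (3*I*√13)*(0 + 118) = (3*I*√13)*118 = 354*I*√13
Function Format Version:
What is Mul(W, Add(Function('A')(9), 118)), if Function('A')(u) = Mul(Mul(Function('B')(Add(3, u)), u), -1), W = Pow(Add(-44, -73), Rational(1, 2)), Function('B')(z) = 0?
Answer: Mul(354, I, Pow(13, Rational(1, 2))) ≈ Mul(1276.4, I)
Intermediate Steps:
W = Mul(3, I, Pow(13, Rational(1, 2))) (W = Pow(-117, Rational(1, 2)) = Mul(3, I, Pow(13, Rational(1, 2))) ≈ Mul(10.817, I))
Function('A')(u) = 0 (Function('A')(u) = Mul(Mul(0, u), -1) = Mul(0, -1) = 0)
Mul(W, Add(Function('A')(9), 118)) = Mul(Mul(3, I, Pow(13, Rational(1, 2))), Add(0, 118)) = Mul(Mul(3, I, Pow(13, Rational(1, 2))), 118) = Mul(354, I, Pow(13, Rational(1, 2)))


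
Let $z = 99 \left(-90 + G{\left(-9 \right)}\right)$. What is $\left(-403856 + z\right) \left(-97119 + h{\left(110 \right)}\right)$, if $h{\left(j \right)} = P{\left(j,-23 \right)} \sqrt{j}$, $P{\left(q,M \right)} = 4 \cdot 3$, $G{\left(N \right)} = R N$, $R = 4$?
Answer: $40433553270 - 4995960 \sqrt{110} \approx 4.0381 \cdot 10^{10}$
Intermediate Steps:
$G{\left(N \right)} = 4 N$
$P{\left(q,M \right)} = 12$
$z = -12474$ ($z = 99 \left(-90 + 4 \left(-9\right)\right) = 99 \left(-90 - 36\right) = 99 \left(-126\right) = -12474$)
$h{\left(j \right)} = 12 \sqrt{j}$
$\left(-403856 + z\right) \left(-97119 + h{\left(110 \right)}\right) = \left(-403856 - 12474\right) \left(-97119 + 12 \sqrt{110}\right) = - 416330 \left(-97119 + 12 \sqrt{110}\right) = 40433553270 - 4995960 \sqrt{110}$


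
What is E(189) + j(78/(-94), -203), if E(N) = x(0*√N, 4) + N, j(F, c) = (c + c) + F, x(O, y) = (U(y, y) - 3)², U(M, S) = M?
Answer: -10191/47 ≈ -216.83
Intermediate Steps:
x(O, y) = (-3 + y)² (x(O, y) = (y - 3)² = (-3 + y)²)
j(F, c) = F + 2*c (j(F, c) = 2*c + F = F + 2*c)
E(N) = 1 + N (E(N) = (-3 + 4)² + N = 1² + N = 1 + N)
E(189) + j(78/(-94), -203) = (1 + 189) + (78/(-94) + 2*(-203)) = 190 + (78*(-1/94) - 406) = 190 + (-39/47 - 406) = 190 - 19121/47 = -10191/47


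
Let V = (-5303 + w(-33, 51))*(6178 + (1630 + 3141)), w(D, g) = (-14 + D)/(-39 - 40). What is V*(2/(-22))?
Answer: 4586426610/869 ≈ 5.2778e+6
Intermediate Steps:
w(D, g) = 14/79 - D/79 (w(D, g) = (-14 + D)/(-79) = (-14 + D)*(-1/79) = 14/79 - D/79)
V = -4586426610/79 (V = (-5303 + (14/79 - 1/79*(-33)))*(6178 + (1630 + 3141)) = (-5303 + (14/79 + 33/79))*(6178 + 4771) = (-5303 + 47/79)*10949 = -418890/79*10949 = -4586426610/79 ≈ -5.8056e+7)
V*(2/(-22)) = -9172853220/(79*(-22)) = -9172853220*(-1)/(79*22) = -4586426610/79*(-1/11) = 4586426610/869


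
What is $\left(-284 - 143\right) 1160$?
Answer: $-495320$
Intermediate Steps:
$\left(-284 - 143\right) 1160 = \left(-427\right) 1160 = -495320$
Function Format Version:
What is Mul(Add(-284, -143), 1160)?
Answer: -495320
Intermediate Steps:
Mul(Add(-284, -143), 1160) = Mul(-427, 1160) = -495320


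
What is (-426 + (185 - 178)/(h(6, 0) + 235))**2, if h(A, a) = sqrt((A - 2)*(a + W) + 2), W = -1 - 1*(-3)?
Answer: 110637562560703/609739245 + 65855846*sqrt(10)/609739245 ≈ 1.8145e+5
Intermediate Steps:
W = 2 (W = -1 + 3 = 2)
h(A, a) = sqrt(2 + (-2 + A)*(2 + a)) (h(A, a) = sqrt((A - 2)*(a + 2) + 2) = sqrt((-2 + A)*(2 + a) + 2) = sqrt(2 + (-2 + A)*(2 + a)))
(-426 + (185 - 178)/(h(6, 0) + 235))**2 = (-426 + (185 - 178)/(sqrt(-2 - 2*0 + 2*6 + 6*0) + 235))**2 = (-426 + 7/(sqrt(-2 + 0 + 12 + 0) + 235))**2 = (-426 + 7/(sqrt(10) + 235))**2 = (-426 + 7/(235 + sqrt(10)))**2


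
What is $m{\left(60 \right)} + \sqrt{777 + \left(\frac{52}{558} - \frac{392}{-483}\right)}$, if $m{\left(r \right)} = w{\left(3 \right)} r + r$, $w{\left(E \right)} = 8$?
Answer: $540 + \frac{\sqrt{3559164095}}{2139} \approx 567.89$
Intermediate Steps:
$m{\left(r \right)} = 9 r$ ($m{\left(r \right)} = 8 r + r = 9 r$)
$m{\left(60 \right)} + \sqrt{777 + \left(\frac{52}{558} - \frac{392}{-483}\right)} = 9 \cdot 60 + \sqrt{777 + \left(\frac{52}{558} - \frac{392}{-483}\right)} = 540 + \sqrt{777 + \left(52 \cdot \frac{1}{558} - - \frac{56}{69}\right)} = 540 + \sqrt{777 + \left(\frac{26}{279} + \frac{56}{69}\right)} = 540 + \sqrt{777 + \frac{5806}{6417}} = 540 + \sqrt{\frac{4991815}{6417}} = 540 + \frac{\sqrt{3559164095}}{2139}$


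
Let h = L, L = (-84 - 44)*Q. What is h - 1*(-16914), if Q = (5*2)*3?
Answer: 13074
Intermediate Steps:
Q = 30 (Q = 10*3 = 30)
L = -3840 (L = (-84 - 44)*30 = -128*30 = -3840)
h = -3840
h - 1*(-16914) = -3840 - 1*(-16914) = -3840 + 16914 = 13074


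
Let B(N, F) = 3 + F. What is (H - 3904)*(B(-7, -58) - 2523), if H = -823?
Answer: 12186206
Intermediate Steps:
(H - 3904)*(B(-7, -58) - 2523) = (-823 - 3904)*((3 - 58) - 2523) = -4727*(-55 - 2523) = -4727*(-2578) = 12186206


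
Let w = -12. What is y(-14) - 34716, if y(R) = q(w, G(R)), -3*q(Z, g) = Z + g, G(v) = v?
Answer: -104122/3 ≈ -34707.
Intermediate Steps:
q(Z, g) = -Z/3 - g/3 (q(Z, g) = -(Z + g)/3 = -Z/3 - g/3)
y(R) = 4 - R/3 (y(R) = -1/3*(-12) - R/3 = 4 - R/3)
y(-14) - 34716 = (4 - 1/3*(-14)) - 34716 = (4 + 14/3) - 34716 = 26/3 - 34716 = -104122/3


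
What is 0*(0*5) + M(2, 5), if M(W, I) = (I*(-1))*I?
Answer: -25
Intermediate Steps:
M(W, I) = -I² (M(W, I) = (-I)*I = -I²)
0*(0*5) + M(2, 5) = 0*(0*5) - 1*5² = 0*0 - 1*25 = 0 - 25 = -25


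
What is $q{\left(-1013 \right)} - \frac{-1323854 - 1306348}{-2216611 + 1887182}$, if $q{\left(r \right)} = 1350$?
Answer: $\frac{442098948}{329429} \approx 1342.0$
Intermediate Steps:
$q{\left(-1013 \right)} - \frac{-1323854 - 1306348}{-2216611 + 1887182} = 1350 - \frac{-1323854 - 1306348}{-2216611 + 1887182} = 1350 - - \frac{2630202}{-329429} = 1350 - \left(-2630202\right) \left(- \frac{1}{329429}\right) = 1350 - \frac{2630202}{329429} = \frac{442098948}{329429}$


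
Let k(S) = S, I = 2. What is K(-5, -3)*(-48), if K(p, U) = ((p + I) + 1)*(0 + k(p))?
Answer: -480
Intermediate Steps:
K(p, U) = p*(3 + p) (K(p, U) = ((p + 2) + 1)*(0 + p) = ((2 + p) + 1)*p = (3 + p)*p = p*(3 + p))
K(-5, -3)*(-48) = -5*(3 - 5)*(-48) = -5*(-2)*(-48) = 10*(-48) = -480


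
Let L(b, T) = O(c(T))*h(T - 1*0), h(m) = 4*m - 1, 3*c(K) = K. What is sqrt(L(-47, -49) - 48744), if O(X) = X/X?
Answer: I*sqrt(48941) ≈ 221.23*I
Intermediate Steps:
c(K) = K/3
h(m) = -1 + 4*m
O(X) = 1
L(b, T) = -1 + 4*T (L(b, T) = 1*(-1 + 4*(T - 1*0)) = 1*(-1 + 4*(T + 0)) = 1*(-1 + 4*T) = -1 + 4*T)
sqrt(L(-47, -49) - 48744) = sqrt((-1 + 4*(-49)) - 48744) = sqrt((-1 - 196) - 48744) = sqrt(-197 - 48744) = sqrt(-48941) = I*sqrt(48941)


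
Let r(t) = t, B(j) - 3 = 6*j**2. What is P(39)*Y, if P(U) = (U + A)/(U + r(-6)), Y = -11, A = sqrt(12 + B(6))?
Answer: -13 - sqrt(231)/3 ≈ -18.066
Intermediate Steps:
B(j) = 3 + 6*j**2
A = sqrt(231) (A = sqrt(12 + (3 + 6*6**2)) = sqrt(12 + (3 + 6*36)) = sqrt(12 + (3 + 216)) = sqrt(12 + 219) = sqrt(231) ≈ 15.199)
P(U) = (U + sqrt(231))/(-6 + U) (P(U) = (U + sqrt(231))/(U - 6) = (U + sqrt(231))/(-6 + U))
P(39)*Y = ((39 + sqrt(231))/(-6 + 39))*(-11) = ((39 + sqrt(231))/33)*(-11) = (13/11 + sqrt(231)/33)*(-11) = -13 - sqrt(231)/3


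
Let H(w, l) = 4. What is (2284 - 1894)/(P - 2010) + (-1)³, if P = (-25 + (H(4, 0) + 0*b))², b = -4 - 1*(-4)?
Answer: -653/523 ≈ -1.2486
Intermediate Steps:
b = 0 (b = -4 + 4 = 0)
P = 441 (P = (-25 + (4 + 0*0))² = (-25 + (4 + 0))² = (-25 + 4)² = (-21)² = 441)
(2284 - 1894)/(P - 2010) + (-1)³ = (2284 - 1894)/(441 - 2010) + (-1)³ = 390/(-1569) - 1 = 390*(-1/1569) - 1 = -130/523 - 1 = -653/523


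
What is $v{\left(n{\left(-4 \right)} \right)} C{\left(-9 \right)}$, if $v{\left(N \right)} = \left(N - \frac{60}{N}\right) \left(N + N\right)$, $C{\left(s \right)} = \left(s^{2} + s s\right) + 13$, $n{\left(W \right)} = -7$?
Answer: $-3850$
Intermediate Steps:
$C{\left(s \right)} = 13 + 2 s^{2}$ ($C{\left(s \right)} = \left(s^{2} + s^{2}\right) + 13 = 2 s^{2} + 13 = 13 + 2 s^{2}$)
$v{\left(N \right)} = 2 N \left(N - \frac{60}{N}\right)$ ($v{\left(N \right)} = \left(N - \frac{60}{N}\right) 2 N = 2 N \left(N - \frac{60}{N}\right)$)
$v{\left(n{\left(-4 \right)} \right)} C{\left(-9 \right)} = \left(-120 + 2 \left(-7\right)^{2}\right) \left(13 + 2 \left(-9\right)^{2}\right) = \left(-120 + 2 \cdot 49\right) \left(13 + 2 \cdot 81\right) = \left(-120 + 98\right) \left(13 + 162\right) = \left(-22\right) 175 = -3850$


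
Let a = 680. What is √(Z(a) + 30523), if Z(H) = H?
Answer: 3*√3467 ≈ 176.64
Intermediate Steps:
√(Z(a) + 30523) = √(680 + 30523) = √31203 = 3*√3467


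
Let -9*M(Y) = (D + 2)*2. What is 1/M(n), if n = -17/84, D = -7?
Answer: 9/10 ≈ 0.90000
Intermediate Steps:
n = -17/84 (n = -17*1/84 = -17/84 ≈ -0.20238)
M(Y) = 10/9 (M(Y) = -(-7 + 2)*2/9 = -(-5)*2/9 = -⅑*(-10) = 10/9)
1/M(n) = 1/(10/9) = 9/10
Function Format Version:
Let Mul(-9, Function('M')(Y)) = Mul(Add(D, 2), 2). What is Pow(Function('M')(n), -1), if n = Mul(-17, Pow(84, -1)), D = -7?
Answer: Rational(9, 10) ≈ 0.90000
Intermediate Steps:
n = Rational(-17, 84) (n = Mul(-17, Rational(1, 84)) = Rational(-17, 84) ≈ -0.20238)
Function('M')(Y) = Rational(10, 9) (Function('M')(Y) = Mul(Rational(-1, 9), Mul(Add(-7, 2), 2)) = Mul(Rational(-1, 9), Mul(-5, 2)) = Mul(Rational(-1, 9), -10) = Rational(10, 9))
Pow(Function('M')(n), -1) = Pow(Rational(10, 9), -1) = Rational(9, 10)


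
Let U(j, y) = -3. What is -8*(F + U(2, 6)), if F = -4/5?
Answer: 152/5 ≈ 30.400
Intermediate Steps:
F = -⅘ (F = -4*⅕ = -⅘ ≈ -0.80000)
-8*(F + U(2, 6)) = -8*(-⅘ - 3) = -8*(-19/5) = 152/5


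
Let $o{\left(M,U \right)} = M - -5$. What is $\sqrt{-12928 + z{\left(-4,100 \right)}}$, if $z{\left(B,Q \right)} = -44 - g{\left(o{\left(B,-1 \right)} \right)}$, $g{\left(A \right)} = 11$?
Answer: $i \sqrt{12983} \approx 113.94 i$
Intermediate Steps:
$o{\left(M,U \right)} = 5 + M$ ($o{\left(M,U \right)} = M + 5 = 5 + M$)
$z{\left(B,Q \right)} = -55$ ($z{\left(B,Q \right)} = -44 - 11 = -55$)
$\sqrt{-12928 + z{\left(-4,100 \right)}} = \sqrt{-12928 - 55} = \sqrt{-12983} = i \sqrt{12983}$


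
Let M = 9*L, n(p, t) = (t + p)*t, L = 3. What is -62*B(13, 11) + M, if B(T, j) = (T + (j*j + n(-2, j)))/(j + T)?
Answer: -6899/12 ≈ -574.92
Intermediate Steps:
n(p, t) = t*(p + t) (n(p, t) = (p + t)*t = t*(p + t))
B(T, j) = (T + j**2 + j*(-2 + j))/(T + j) (B(T, j) = (T + (j*j + j*(-2 + j)))/(j + T) = (T + (j**2 + j*(-2 + j)))/(T + j) = (T + j**2 + j*(-2 + j))/(T + j))
M = 27 (M = 9*3 = 27)
-62*B(13, 11) + M = -62*(13 + 11**2 + 11*(-2 + 11))/(13 + 11) + 27 = -62*(13 + 121 + 11*9)/24 + 27 = -31*(13 + 121 + 99)/12 + 27 = -31*233/12 + 27 = -62*233/24 + 27 = -7223/12 + 27 = -6899/12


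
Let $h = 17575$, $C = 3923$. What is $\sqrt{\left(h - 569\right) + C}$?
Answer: $\sqrt{20929} \approx 144.67$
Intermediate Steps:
$\sqrt{\left(h - 569\right) + C} = \sqrt{\left(17575 - 569\right) + 3923} = \sqrt{17006 + 3923} = \sqrt{20929}$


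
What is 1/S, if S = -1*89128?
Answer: -1/89128 ≈ -1.1220e-5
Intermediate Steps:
S = -89128
1/S = 1/(-89128) = -1/89128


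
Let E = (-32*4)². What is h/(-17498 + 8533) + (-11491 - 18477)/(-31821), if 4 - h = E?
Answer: 157978220/57055053 ≈ 2.7689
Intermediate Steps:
E = 16384 (E = (-128)² = 16384)
h = -16380 (h = 4 - 1*16384 = 4 - 16384 = -16380)
h/(-17498 + 8533) + (-11491 - 18477)/(-31821) = -16380/(-17498 + 8533) + (-11491 - 18477)/(-31821) = -16380/(-8965) - 29968*(-1/31821) = -16380*(-1/8965) + 29968/31821 = 3276/1793 + 29968/31821 = 157978220/57055053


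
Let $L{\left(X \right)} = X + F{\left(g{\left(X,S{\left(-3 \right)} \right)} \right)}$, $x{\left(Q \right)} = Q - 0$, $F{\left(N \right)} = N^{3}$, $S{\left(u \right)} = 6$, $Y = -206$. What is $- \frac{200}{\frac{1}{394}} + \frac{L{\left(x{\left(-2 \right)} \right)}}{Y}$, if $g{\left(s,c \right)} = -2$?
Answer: $- \frac{8116395}{103} \approx -78800.0$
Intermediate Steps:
$x{\left(Q \right)} = Q$ ($x{\left(Q \right)} = Q + 0 = Q$)
$L{\left(X \right)} = -8 + X$ ($L{\left(X \right)} = X + \left(-2\right)^{3} = X - 8 = -8 + X$)
$- \frac{200}{\frac{1}{394}} + \frac{L{\left(x{\left(-2 \right)} \right)}}{Y} = - \frac{200}{\frac{1}{394}} + \frac{-8 - 2}{-206} = - 200 \frac{1}{\frac{1}{394}} - - \frac{5}{103} = \left(-200\right) 394 + \frac{5}{103} = -78800 + \frac{5}{103} = - \frac{8116395}{103}$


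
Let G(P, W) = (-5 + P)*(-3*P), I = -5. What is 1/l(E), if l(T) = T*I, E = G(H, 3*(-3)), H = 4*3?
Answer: 1/1260 ≈ 0.00079365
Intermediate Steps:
H = 12
G(P, W) = -3*P*(-5 + P)
E = -252 (E = 3*12*(5 - 1*12) = 3*12*(5 - 12) = 3*12*(-7) = -252)
l(T) = -5*T (l(T) = T*(-5) = -5*T)
1/l(E) = 1/(-5*(-252)) = 1/1260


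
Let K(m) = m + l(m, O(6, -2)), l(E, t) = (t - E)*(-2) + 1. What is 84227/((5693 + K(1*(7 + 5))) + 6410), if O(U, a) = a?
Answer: 7657/1104 ≈ 6.9357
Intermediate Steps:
l(E, t) = 1 - 2*t + 2*E (l(E, t) = (-2*t + 2*E) + 1 = 1 - 2*t + 2*E)
K(m) = 5 + 3*m (K(m) = m + (1 - 2*(-2) + 2*m) = m + (1 + 4 + 2*m) = m + (5 + 2*m) = 5 + 3*m)
84227/((5693 + K(1*(7 + 5))) + 6410) = 84227/((5693 + (5 + 3*(1*(7 + 5)))) + 6410) = 84227/((5693 + (5 + 3*(1*12))) + 6410) = 84227/((5693 + (5 + 3*12)) + 6410) = 84227/((5693 + (5 + 36)) + 6410) = 84227/((5693 + 41) + 6410) = 84227/(5734 + 6410) = 84227/12144 = 84227*(1/12144) = 7657/1104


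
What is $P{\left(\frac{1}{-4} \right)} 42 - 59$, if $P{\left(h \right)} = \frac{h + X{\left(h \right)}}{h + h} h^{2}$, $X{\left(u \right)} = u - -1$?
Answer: $- \frac{493}{8} \approx -61.625$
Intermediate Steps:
$X{\left(u \right)} = 1 + u$ ($X{\left(u \right)} = u + 1 = 1 + u$)
$P{\left(h \right)} = \frac{h \left(1 + 2 h\right)}{2}$ ($P{\left(h \right)} = \frac{h + \left(1 + h\right)}{h + h} h^{2} = \frac{1 + 2 h}{2 h} h^{2} = \frac{h \left(1 + 2 h\right)}{2}$)
$P{\left(\frac{1}{-4} \right)} 42 - 59 = \frac{\frac{1}{2} + \frac{1}{-4}}{-4} \cdot 42 - 59 = - \frac{\frac{1}{2} - \frac{1}{4}}{4} \cdot 42 - 59 = \left(- \frac{1}{4}\right) \frac{1}{4} \cdot 42 - 59 = \left(- \frac{1}{16}\right) 42 - 59 = - \frac{21}{8} - 59 = - \frac{493}{8}$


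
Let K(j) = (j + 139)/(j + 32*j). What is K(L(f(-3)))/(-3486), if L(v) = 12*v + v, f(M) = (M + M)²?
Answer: -607/53837784 ≈ -1.1275e-5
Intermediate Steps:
f(M) = 4*M² (f(M) = (2*M)² = 4*M²)
L(v) = 13*v
K(j) = (139 + j)/(33*j) (K(j) = (139 + j)/((33*j)) = (139 + j)*(1/(33*j)) = (139 + j)/(33*j))
K(L(f(-3)))/(-3486) = ((139 + 13*(4*(-3)²))/(33*((13*(4*(-3)²)))))/(-3486) = ((139 + 13*(4*9))/(33*((13*(4*9)))))*(-1/3486) = ((139 + 13*36)/(33*((13*36))))*(-1/3486) = ((1/33)*(139 + 468)/468)*(-1/3486) = ((1/33)*(1/468)*607)*(-1/3486) = (607/15444)*(-1/3486) = -607/53837784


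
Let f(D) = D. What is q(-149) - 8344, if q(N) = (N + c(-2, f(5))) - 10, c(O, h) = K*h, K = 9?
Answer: -8458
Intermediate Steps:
c(O, h) = 9*h
q(N) = 35 + N (q(N) = (N + 9*5) - 10 = (N + 45) - 10 = (45 + N) - 10 = 35 + N)
q(-149) - 8344 = (35 - 149) - 8344 = -114 - 8344 = -8458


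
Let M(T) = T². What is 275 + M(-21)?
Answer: 716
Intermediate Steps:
275 + M(-21) = 275 + (-21)² = 275 + 441 = 716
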